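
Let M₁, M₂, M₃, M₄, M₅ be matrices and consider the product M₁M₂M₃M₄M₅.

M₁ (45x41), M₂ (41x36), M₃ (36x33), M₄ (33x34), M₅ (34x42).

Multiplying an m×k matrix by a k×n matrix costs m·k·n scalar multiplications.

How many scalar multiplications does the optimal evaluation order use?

Adjacent pairs: M₁M₂ = 45·41·36 = 66420; M₂M₃ = 41·36·33 = 48708; M₃M₄ = 36·33·34 = 40392; M₄M₅ = 33·34·42 = 47124.
Length 3: M₁..M₃: k=1: 0+48708+45·41·33=109593; k=2: 66420+0+45·36·33=119880 → min 109593 | M₂..M₄: k=2: 0+40392+41·36·34=90576; k=3: 48708+0+41·33·34=94710 → min 90576 | M₃..M₅: k=3: 0+47124+36·33·42=97020; k=4: 40392+0+36·34·42=91800 → min 91800.
Length 4: M₁..M₄: k=1: 0+90576+45·41·34=153306; k=2: 66420+40392+45·36·34=161892; k=3: 109593+0+45·33·34=160083 → min 153306 | M₂..M₅: k=2: 0+91800+41·36·42=153792; k=3: 48708+47124+41·33·42=152658; k=4: 90576+0+41·34·42=149124 → min 149124.
Length 5: M₁..M₅: k=1: 0+149124+45·41·42=226614; k=2: 66420+91800+45·36·42=226260; k=3: 109593+47124+45·33·42=219087; k=4: 153306+0+45·34·42=217566 → min 217566.
Optimal order: ((M₁(M₂(M₃M₄)))M₅) with cost 217566.

217566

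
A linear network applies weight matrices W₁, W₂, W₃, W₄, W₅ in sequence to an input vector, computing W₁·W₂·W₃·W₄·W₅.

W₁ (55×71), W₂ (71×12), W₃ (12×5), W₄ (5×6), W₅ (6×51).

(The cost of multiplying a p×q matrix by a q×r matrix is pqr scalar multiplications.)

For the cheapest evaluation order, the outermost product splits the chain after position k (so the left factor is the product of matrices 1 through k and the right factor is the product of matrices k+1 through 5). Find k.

3

Adjacent pairs: W₁W₂ = 55·71·12 = 46860; W₂W₃ = 71·12·5 = 4260; W₃W₄ = 12·5·6 = 360; W₄W₅ = 5·6·51 = 1530.
Length 3: W₁..W₃: k=1: 0+4260+55·71·5=23785; k=2: 46860+0+55·12·5=50160 → min 23785 | W₂..W₄: k=2: 0+360+71·12·6=5472; k=3: 4260+0+71·5·6=6390 → min 5472 | W₃..W₅: k=3: 0+1530+12·5·51=4590; k=4: 360+0+12·6·51=4032 → min 4032.
Length 4: W₁..W₄: k=1: 0+5472+55·71·6=28902; k=2: 46860+360+55·12·6=51180; k=3: 23785+0+55·5·6=25435 → min 25435 | W₂..W₅: k=2: 0+4032+71·12·51=47484; k=3: 4260+1530+71·5·51=23895; k=4: 5472+0+71·6·51=27198 → min 23895.
Top-level splits: k=1: (W₁..W₁)·(W₂..W₅) → 0+23895+55·71·51 = 223050; k=2: (W₁..W₂)·(W₃..W₅) → 46860+4032+55·12·51 = 84552; k=3: (W₁..W₃)·(W₄..W₅) → 23785+1530+55·5·51 = 39340; k=4: (W₁..W₄)·(W₅..W₅) → 25435+0+55·6·51 = 42265.
Best split is after W₃, i.e. k = 3.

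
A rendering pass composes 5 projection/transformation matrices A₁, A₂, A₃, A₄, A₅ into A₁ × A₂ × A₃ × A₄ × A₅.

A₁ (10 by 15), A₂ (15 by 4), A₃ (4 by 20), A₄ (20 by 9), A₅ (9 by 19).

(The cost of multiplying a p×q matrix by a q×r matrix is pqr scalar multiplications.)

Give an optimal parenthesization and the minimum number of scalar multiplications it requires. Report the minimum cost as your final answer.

Adjacent pairs: A₁A₂ = 10·15·4 = 600; A₂A₃ = 15·4·20 = 1200; A₃A₄ = 4·20·9 = 720; A₄A₅ = 20·9·19 = 3420.
Length 3: A₁..A₃: k=1: 0+1200+10·15·20=4200; k=2: 600+0+10·4·20=1400 → min 1400 | A₂..A₄: k=2: 0+720+15·4·9=1260; k=3: 1200+0+15·20·9=3900 → min 1260 | A₃..A₅: k=3: 0+3420+4·20·19=4940; k=4: 720+0+4·9·19=1404 → min 1404.
Length 4: A₁..A₄: k=1: 0+1260+10·15·9=2610; k=2: 600+720+10·4·9=1680; k=3: 1400+0+10·20·9=3200 → min 1680 | A₂..A₅: k=2: 0+1404+15·4·19=2544; k=3: 1200+3420+15·20·19=10320; k=4: 1260+0+15·9·19=3825 → min 2544.
Length 5: A₁..A₅: k=1: 0+2544+10·15·19=5394; k=2: 600+1404+10·4·19=2764; k=3: 1400+3420+10·20·19=8620; k=4: 1680+0+10·9·19=3390 → min 2764.
Optimal parenthesization: ((A₁ × A₂) × ((A₃ × A₄) × A₅)) with cost 2764.

2764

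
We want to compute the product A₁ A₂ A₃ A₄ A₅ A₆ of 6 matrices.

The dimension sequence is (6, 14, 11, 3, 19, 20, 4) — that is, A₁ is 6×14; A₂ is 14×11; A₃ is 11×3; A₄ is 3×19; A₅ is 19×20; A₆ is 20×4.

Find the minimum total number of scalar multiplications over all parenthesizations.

Adjacent pairs: A₁A₂ = 6·14·11 = 924; A₂A₃ = 14·11·3 = 462; A₃A₄ = 11·3·19 = 627; A₄A₅ = 3·19·20 = 1140; A₅A₆ = 19·20·4 = 1520.
Length 3: A₁..A₃: k=1: 0+462+6·14·3=714; k=2: 924+0+6·11·3=1122 → min 714 | A₂..A₄: k=2: 0+627+14·11·19=3553; k=3: 462+0+14·3·19=1260 → min 1260 | A₃..A₅: k=3: 0+1140+11·3·20=1800; k=4: 627+0+11·19·20=4807 → min 1800 | A₄..A₆: k=4: 0+1520+3·19·4=1748; k=5: 1140+0+3·20·4=1380 → min 1380.
Length 4: A₁..A₄: k=1: 0+1260+6·14·19=2856; k=2: 924+627+6·11·19=2805; k=3: 714+0+6·3·19=1056 → min 1056 | A₂..A₅: k=2: 0+1800+14·11·20=4880; k=3: 462+1140+14·3·20=2442; k=4: 1260+0+14·19·20=6580 → min 2442 | A₃..A₆: k=3: 0+1380+11·3·4=1512; k=4: 627+1520+11·19·4=2983; k=5: 1800+0+11·20·4=2680 → min 1512.
Length 5: A₁..A₅: k=1: 0+2442+6·14·20=4122; k=2: 924+1800+6·11·20=4044; k=3: 714+1140+6·3·20=2214; k=4: 1056+0+6·19·20=3336 → min 2214 | A₂..A₆: k=2: 0+1512+14·11·4=2128; k=3: 462+1380+14·3·4=2010; k=4: 1260+1520+14·19·4=3844; k=5: 2442+0+14·20·4=3562 → min 2010.
Length 6: A₁..A₆: k=1: 0+2010+6·14·4=2346; k=2: 924+1512+6·11·4=2700; k=3: 714+1380+6·3·4=2166; k=4: 1056+1520+6·19·4=3032; k=5: 2214+0+6·20·4=2694 → min 2166.
Optimal order: ((A₁ (A₂ A₃)) ((A₄ A₅) A₆)) with cost 2166.

2166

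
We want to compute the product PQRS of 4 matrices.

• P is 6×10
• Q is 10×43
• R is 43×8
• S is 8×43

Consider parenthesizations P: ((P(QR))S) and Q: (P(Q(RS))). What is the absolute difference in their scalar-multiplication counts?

29878

Order P = ((P(QR))S): (QR): 10×43 by 43×8 → 10×8, cost 10·43·8 = 3440; (P(QR)): 6×10 by 10×8 → 6×8, cost 6·10·8 = 480; cumulative 3920; ((P(QR))S): 6×8 by 8×43 → 6×43, cost 6·8·43 = 2064; cumulative 5984. Total 5984.
Order Q = (P(Q(RS))): (RS): 43×8 by 8×43 → 43×43, cost 43·8·43 = 14792; (Q(RS)): 10×43 by 43×43 → 10×43, cost 10·43·43 = 18490; cumulative 33282; (P(Q(RS))): 6×10 by 10×43 → 6×43, cost 6·10·43 = 2580; cumulative 35862. Total 35862.
Difference: |5984 − 35862| = 29878.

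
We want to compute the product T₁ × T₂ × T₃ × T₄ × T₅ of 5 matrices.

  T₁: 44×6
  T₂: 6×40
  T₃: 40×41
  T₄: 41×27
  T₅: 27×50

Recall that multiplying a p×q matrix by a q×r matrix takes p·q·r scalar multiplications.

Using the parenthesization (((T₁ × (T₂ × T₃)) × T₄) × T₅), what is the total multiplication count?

128772

(T₂ × T₃): 6×40 by 40×41 → 6×41, cost 6·40·41 = 9840
(T₁ × (T₂ × T₃)): 44×6 by 6×41 → 44×41, cost 44·6·41 = 10824; cumulative 20664
((T₁ × (T₂ × T₃)) × T₄): 44×41 by 41×27 → 44×27, cost 44·41·27 = 48708; cumulative 69372
(((T₁ × (T₂ × T₃)) × T₄) × T₅): 44×27 by 27×50 → 44×50, cost 44·27·50 = 59400; cumulative 128772
Total: 128772 scalar multiplications.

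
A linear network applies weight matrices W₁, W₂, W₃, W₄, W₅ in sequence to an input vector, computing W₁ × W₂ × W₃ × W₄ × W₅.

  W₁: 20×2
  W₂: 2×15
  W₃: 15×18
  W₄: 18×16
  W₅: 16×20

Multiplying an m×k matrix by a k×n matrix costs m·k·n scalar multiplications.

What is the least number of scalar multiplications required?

2556

Adjacent pairs: W₁W₂ = 20·2·15 = 600; W₂W₃ = 2·15·18 = 540; W₃W₄ = 15·18·16 = 4320; W₄W₅ = 18·16·20 = 5760.
Length 3: W₁..W₃: k=1: 0+540+20·2·18=1260; k=2: 600+0+20·15·18=6000 → min 1260 | W₂..W₄: k=2: 0+4320+2·15·16=4800; k=3: 540+0+2·18·16=1116 → min 1116 | W₃..W₅: k=3: 0+5760+15·18·20=11160; k=4: 4320+0+15·16·20=9120 → min 9120.
Length 4: W₁..W₄: k=1: 0+1116+20·2·16=1756; k=2: 600+4320+20·15·16=9720; k=3: 1260+0+20·18·16=7020 → min 1756 | W₂..W₅: k=2: 0+9120+2·15·20=9720; k=3: 540+5760+2·18·20=7020; k=4: 1116+0+2·16·20=1756 → min 1756.
Length 5: W₁..W₅: k=1: 0+1756+20·2·20=2556; k=2: 600+9120+20·15·20=15720; k=3: 1260+5760+20·18·20=14220; k=4: 1756+0+20·16·20=8156 → min 2556.
Optimal order: (W₁ × (((W₂ × W₃) × W₄) × W₅)) with cost 2556.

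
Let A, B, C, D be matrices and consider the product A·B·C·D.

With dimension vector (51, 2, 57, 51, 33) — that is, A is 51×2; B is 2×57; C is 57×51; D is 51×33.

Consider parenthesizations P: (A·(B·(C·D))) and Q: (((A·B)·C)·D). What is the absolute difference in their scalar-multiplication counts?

136845

Order P = (A·(B·(C·D))): (C·D): 57×51 by 51×33 → 57×33, cost 57·51·33 = 95931; (B·(C·D)): 2×57 by 57×33 → 2×33, cost 2·57·33 = 3762; cumulative 99693; (A·(B·(C·D))): 51×2 by 2×33 → 51×33, cost 51·2·33 = 3366; cumulative 103059. Total 103059.
Order Q = (((A·B)·C)·D): (A·B): 51×2 by 2×57 → 51×57, cost 51·2·57 = 5814; ((A·B)·C): 51×57 by 57×51 → 51×51, cost 51·57·51 = 148257; cumulative 154071; (((A·B)·C)·D): 51×51 by 51×33 → 51×33, cost 51·51·33 = 85833; cumulative 239904. Total 239904.
Difference: |103059 − 239904| = 136845.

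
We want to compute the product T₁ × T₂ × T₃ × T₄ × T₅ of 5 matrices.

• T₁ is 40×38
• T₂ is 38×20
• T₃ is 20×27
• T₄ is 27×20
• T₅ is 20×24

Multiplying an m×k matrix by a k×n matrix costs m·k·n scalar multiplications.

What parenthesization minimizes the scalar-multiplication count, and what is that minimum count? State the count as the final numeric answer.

70000

Adjacent pairs: T₁T₂ = 40·38·20 = 30400; T₂T₃ = 38·20·27 = 20520; T₃T₄ = 20·27·20 = 10800; T₄T₅ = 27·20·24 = 12960.
Length 3: T₁..T₃: k=1: 0+20520+40·38·27=61560; k=2: 30400+0+40·20·27=52000 → min 52000 | T₂..T₄: k=2: 0+10800+38·20·20=26000; k=3: 20520+0+38·27·20=41040 → min 26000 | T₃..T₅: k=3: 0+12960+20·27·24=25920; k=4: 10800+0+20·20·24=20400 → min 20400.
Length 4: T₁..T₄: k=1: 0+26000+40·38·20=56400; k=2: 30400+10800+40·20·20=57200; k=3: 52000+0+40·27·20=73600 → min 56400 | T₂..T₅: k=2: 0+20400+38·20·24=38640; k=3: 20520+12960+38·27·24=58104; k=4: 26000+0+38·20·24=44240 → min 38640.
Length 5: T₁..T₅: k=1: 0+38640+40·38·24=75120; k=2: 30400+20400+40·20·24=70000; k=3: 52000+12960+40·27·24=90880; k=4: 56400+0+40·20·24=75600 → min 70000.
Optimal parenthesization: ((T₁ × T₂) × ((T₃ × T₄) × T₅)) with cost 70000.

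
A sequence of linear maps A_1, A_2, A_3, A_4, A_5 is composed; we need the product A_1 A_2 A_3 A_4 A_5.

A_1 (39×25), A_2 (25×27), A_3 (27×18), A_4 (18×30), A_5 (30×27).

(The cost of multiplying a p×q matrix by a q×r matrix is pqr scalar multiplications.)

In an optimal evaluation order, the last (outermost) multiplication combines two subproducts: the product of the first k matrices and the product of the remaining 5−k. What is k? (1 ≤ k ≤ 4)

3

Adjacent pairs: A_1A_2 = 39·25·27 = 26325; A_2A_3 = 25·27·18 = 12150; A_3A_4 = 27·18·30 = 14580; A_4A_5 = 18·30·27 = 14580.
Length 3: A_1..A_3: k=1: 0+12150+39·25·18=29700; k=2: 26325+0+39·27·18=45279 → min 29700 | A_2..A_4: k=2: 0+14580+25·27·30=34830; k=3: 12150+0+25·18·30=25650 → min 25650 | A_3..A_5: k=3: 0+14580+27·18·27=27702; k=4: 14580+0+27·30·27=36450 → min 27702.
Length 4: A_1..A_4: k=1: 0+25650+39·25·30=54900; k=2: 26325+14580+39·27·30=72495; k=3: 29700+0+39·18·30=50760 → min 50760 | A_2..A_5: k=2: 0+27702+25·27·27=45927; k=3: 12150+14580+25·18·27=38880; k=4: 25650+0+25·30·27=45900 → min 38880.
Top-level splits: k=1: (A_1..A_1)·(A_2..A_5) → 0+38880+39·25·27 = 65205; k=2: (A_1..A_2)·(A_3..A_5) → 26325+27702+39·27·27 = 82458; k=3: (A_1..A_3)·(A_4..A_5) → 29700+14580+39·18·27 = 63234; k=4: (A_1..A_4)·(A_5..A_5) → 50760+0+39·30·27 = 82350.
Best split is after A_3, i.e. k = 3.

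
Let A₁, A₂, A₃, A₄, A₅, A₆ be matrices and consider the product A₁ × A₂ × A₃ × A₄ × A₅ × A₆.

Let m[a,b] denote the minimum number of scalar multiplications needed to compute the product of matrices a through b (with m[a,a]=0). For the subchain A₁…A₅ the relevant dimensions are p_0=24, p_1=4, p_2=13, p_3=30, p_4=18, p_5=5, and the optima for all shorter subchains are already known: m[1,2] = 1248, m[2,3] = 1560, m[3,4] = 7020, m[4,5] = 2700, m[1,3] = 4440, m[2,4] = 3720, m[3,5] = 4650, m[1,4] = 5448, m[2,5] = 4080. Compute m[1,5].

4560

m[1,5] = min over k∈[1,4] of m[1,k]+m[k+1,5]+p_{0}·p_k·p_{5}.
k=1: 0 + 4080 + 24·4·5 = 4560; k=2: 1248 + 4650 + 24·13·5 = 7458; k=3: 4440 + 2700 + 24·30·5 = 10740; k=4: 5448 + 0 + 24·18·5 = 7608.
Minimum: 4560 at k=1.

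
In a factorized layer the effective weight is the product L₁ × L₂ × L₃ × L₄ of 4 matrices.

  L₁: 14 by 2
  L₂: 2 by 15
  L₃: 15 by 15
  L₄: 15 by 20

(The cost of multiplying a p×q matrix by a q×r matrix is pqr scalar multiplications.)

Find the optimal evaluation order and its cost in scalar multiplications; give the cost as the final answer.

1610

Adjacent pairs: L₁L₂ = 14·2·15 = 420; L₂L₃ = 2·15·15 = 450; L₃L₄ = 15·15·20 = 4500.
Length 3: L₁..L₃: k=1: 0+450+14·2·15=870; k=2: 420+0+14·15·15=3570 → min 870 | L₂..L₄: k=2: 0+4500+2·15·20=5100; k=3: 450+0+2·15·20=1050 → min 1050.
Length 4: L₁..L₄: k=1: 0+1050+14·2·20=1610; k=2: 420+4500+14·15·20=9120; k=3: 870+0+14·15·20=5070 → min 1610.
Optimal parenthesization: (L₁ × ((L₂ × L₃) × L₄)) with cost 1610.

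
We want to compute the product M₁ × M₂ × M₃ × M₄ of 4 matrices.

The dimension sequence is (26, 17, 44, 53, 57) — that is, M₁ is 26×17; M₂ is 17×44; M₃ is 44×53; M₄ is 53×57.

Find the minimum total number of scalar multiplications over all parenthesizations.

Adjacent pairs: M₁M₂ = 26·17·44 = 19448; M₂M₃ = 17·44·53 = 39644; M₃M₄ = 44·53·57 = 132924.
Length 3: M₁..M₃: k=1: 0+39644+26·17·53=63070; k=2: 19448+0+26·44·53=80080 → min 63070 | M₂..M₄: k=2: 0+132924+17·44·57=175560; k=3: 39644+0+17·53·57=91001 → min 91001.
Length 4: M₁..M₄: k=1: 0+91001+26·17·57=116195; k=2: 19448+132924+26·44·57=217580; k=3: 63070+0+26·53·57=141616 → min 116195.
Optimal order: (M₁ × ((M₂ × M₃) × M₄)) with cost 116195.

116195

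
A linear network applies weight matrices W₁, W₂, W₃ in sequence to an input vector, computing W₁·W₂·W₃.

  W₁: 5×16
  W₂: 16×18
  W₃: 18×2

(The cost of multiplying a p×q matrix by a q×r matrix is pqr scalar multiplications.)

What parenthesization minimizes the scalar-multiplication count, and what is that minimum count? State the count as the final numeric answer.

(W₁·(W₂·W₃)): cost 736.
((W₁·W₂)·W₃): cost 1620.
Optimal: (W₁·(W₂·W₃)) with cost 736.

736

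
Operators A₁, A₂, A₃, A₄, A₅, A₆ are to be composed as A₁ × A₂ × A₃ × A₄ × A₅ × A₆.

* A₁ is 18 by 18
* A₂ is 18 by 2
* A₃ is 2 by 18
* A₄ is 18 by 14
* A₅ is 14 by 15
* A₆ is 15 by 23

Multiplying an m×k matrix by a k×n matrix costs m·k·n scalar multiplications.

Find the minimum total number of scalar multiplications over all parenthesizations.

3090

Adjacent pairs: A₁A₂ = 18·18·2 = 648; A₂A₃ = 18·2·18 = 648; A₃A₄ = 2·18·14 = 504; A₄A₅ = 18·14·15 = 3780; A₅A₆ = 14·15·23 = 4830.
Length 3: A₁..A₃: k=1: 0+648+18·18·18=6480; k=2: 648+0+18·2·18=1296 → min 1296 | A₂..A₄: k=2: 0+504+18·2·14=1008; k=3: 648+0+18·18·14=5184 → min 1008 | A₃..A₅: k=3: 0+3780+2·18·15=4320; k=4: 504+0+2·14·15=924 → min 924 | A₄..A₆: k=4: 0+4830+18·14·23=10626; k=5: 3780+0+18·15·23=9990 → min 9990.
Length 4: A₁..A₄: k=1: 0+1008+18·18·14=5544; k=2: 648+504+18·2·14=1656; k=3: 1296+0+18·18·14=5832 → min 1656 | A₂..A₅: k=2: 0+924+18·2·15=1464; k=3: 648+3780+18·18·15=9288; k=4: 1008+0+18·14·15=4788 → min 1464 | A₃..A₆: k=3: 0+9990+2·18·23=10818; k=4: 504+4830+2·14·23=5978; k=5: 924+0+2·15·23=1614 → min 1614.
Length 5: A₁..A₅: k=1: 0+1464+18·18·15=6324; k=2: 648+924+18·2·15=2112; k=3: 1296+3780+18·18·15=9936; k=4: 1656+0+18·14·15=5436 → min 2112 | A₂..A₆: k=2: 0+1614+18·2·23=2442; k=3: 648+9990+18·18·23=18090; k=4: 1008+4830+18·14·23=11634; k=5: 1464+0+18·15·23=7674 → min 2442.
Length 6: A₁..A₆: k=1: 0+2442+18·18·23=9894; k=2: 648+1614+18·2·23=3090; k=3: 1296+9990+18·18·23=18738; k=4: 1656+4830+18·14·23=12282; k=5: 2112+0+18·15·23=8322 → min 3090.
Optimal order: ((A₁ × A₂) × (((A₃ × A₄) × A₅) × A₆)) with cost 3090.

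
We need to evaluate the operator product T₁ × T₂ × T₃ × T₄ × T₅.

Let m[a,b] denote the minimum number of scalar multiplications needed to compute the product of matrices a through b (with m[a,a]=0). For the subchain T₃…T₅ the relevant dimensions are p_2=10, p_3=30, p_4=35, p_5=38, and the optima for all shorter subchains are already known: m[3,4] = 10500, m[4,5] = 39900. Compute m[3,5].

23800

m[3,5] = min over k∈[3,4] of m[3,k]+m[k+1,5]+p_{2}·p_k·p_{5}.
k=3: 0 + 39900 + 10·30·38 = 51300; k=4: 10500 + 0 + 10·35·38 = 23800.
Minimum: 23800 at k=4.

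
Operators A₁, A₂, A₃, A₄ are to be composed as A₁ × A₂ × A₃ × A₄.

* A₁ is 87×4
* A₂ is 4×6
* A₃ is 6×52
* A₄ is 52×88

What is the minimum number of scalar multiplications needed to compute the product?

Adjacent pairs: A₁A₂ = 87·4·6 = 2088; A₂A₃ = 4·6·52 = 1248; A₃A₄ = 6·52·88 = 27456.
Length 3: A₁..A₃: k=1: 0+1248+87·4·52=19344; k=2: 2088+0+87·6·52=29232 → min 19344 | A₂..A₄: k=2: 0+27456+4·6·88=29568; k=3: 1248+0+4·52·88=19552 → min 19552.
Length 4: A₁..A₄: k=1: 0+19552+87·4·88=50176; k=2: 2088+27456+87·6·88=75480; k=3: 19344+0+87·52·88=417456 → min 50176.
Optimal order: (A₁ × ((A₂ × A₃) × A₄)) with cost 50176.

50176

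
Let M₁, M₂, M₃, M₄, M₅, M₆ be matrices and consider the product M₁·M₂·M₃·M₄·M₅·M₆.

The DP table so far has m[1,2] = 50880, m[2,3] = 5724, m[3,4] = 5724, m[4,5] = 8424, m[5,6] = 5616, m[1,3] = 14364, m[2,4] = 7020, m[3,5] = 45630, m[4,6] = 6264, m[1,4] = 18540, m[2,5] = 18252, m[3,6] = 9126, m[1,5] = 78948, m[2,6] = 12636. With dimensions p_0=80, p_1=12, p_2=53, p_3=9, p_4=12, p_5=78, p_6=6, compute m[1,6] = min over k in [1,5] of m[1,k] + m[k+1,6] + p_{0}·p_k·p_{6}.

18396

m[1,6] = min over k∈[1,5] of m[1,k]+m[k+1,6]+p_{0}·p_k·p_{6}.
k=1: 0 + 12636 + 80·12·6 = 18396; k=2: 50880 + 9126 + 80·53·6 = 85446; k=3: 14364 + 6264 + 80·9·6 = 24948; k=4: 18540 + 5616 + 80·12·6 = 29916; k=5: 78948 + 0 + 80·78·6 = 116388.
Minimum: 18396 at k=1.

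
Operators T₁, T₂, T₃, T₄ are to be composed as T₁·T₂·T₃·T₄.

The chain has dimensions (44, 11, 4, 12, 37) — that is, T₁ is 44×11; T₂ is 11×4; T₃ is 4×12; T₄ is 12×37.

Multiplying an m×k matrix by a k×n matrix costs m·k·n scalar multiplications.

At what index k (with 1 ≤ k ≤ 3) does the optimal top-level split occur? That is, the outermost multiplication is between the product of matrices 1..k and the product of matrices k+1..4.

2

Adjacent pairs: T₁T₂ = 44·11·4 = 1936; T₂T₃ = 11·4·12 = 528; T₃T₄ = 4·12·37 = 1776.
Length 3: T₁..T₃: k=1: 0+528+44·11·12=6336; k=2: 1936+0+44·4·12=4048 → min 4048 | T₂..T₄: k=2: 0+1776+11·4·37=3404; k=3: 528+0+11·12·37=5412 → min 3404.
Top-level splits: k=1: (T₁..T₁)·(T₂..T₄) → 0+3404+44·11·37 = 21312; k=2: (T₁..T₂)·(T₃..T₄) → 1936+1776+44·4·37 = 10224; k=3: (T₁..T₃)·(T₄..T₄) → 4048+0+44·12·37 = 23584.
Best split is after T₂, i.e. k = 2.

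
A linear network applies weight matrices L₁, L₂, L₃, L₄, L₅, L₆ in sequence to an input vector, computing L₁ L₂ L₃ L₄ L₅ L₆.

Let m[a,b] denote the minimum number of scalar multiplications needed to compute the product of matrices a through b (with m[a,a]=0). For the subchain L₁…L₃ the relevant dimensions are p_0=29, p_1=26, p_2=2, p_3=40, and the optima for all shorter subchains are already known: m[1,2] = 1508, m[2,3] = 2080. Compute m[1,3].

m[1,3] = min over k∈[1,2] of m[1,k]+m[k+1,3]+p_{0}·p_k·p_{3}.
k=1: 0 + 2080 + 29·26·40 = 32240; k=2: 1508 + 0 + 29·2·40 = 3828.
Minimum: 3828 at k=2.

3828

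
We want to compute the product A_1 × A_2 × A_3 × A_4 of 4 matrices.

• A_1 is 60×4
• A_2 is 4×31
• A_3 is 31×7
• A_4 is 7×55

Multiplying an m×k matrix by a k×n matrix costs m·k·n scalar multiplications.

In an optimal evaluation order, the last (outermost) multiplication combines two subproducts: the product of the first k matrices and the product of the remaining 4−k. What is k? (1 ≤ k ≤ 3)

1

Adjacent pairs: A_1A_2 = 60·4·31 = 7440; A_2A_3 = 4·31·7 = 868; A_3A_4 = 31·7·55 = 11935.
Length 3: A_1..A_3: k=1: 0+868+60·4·7=2548; k=2: 7440+0+60·31·7=20460 → min 2548 | A_2..A_4: k=2: 0+11935+4·31·55=18755; k=3: 868+0+4·7·55=2408 → min 2408.
Top-level splits: k=1: (A_1..A_1)·(A_2..A_4) → 0+2408+60·4·55 = 15608; k=2: (A_1..A_2)·(A_3..A_4) → 7440+11935+60·31·55 = 121675; k=3: (A_1..A_3)·(A_4..A_4) → 2548+0+60·7·55 = 25648.
Best split is after A_1, i.e. k = 1.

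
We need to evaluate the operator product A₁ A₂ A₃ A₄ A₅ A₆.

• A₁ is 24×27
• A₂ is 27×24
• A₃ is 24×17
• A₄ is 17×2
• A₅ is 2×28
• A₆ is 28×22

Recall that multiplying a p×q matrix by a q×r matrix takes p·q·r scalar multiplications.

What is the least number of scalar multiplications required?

5696

Adjacent pairs: A₁A₂ = 24·27·24 = 15552; A₂A₃ = 27·24·17 = 11016; A₃A₄ = 24·17·2 = 816; A₄A₅ = 17·2·28 = 952; A₅A₆ = 2·28·22 = 1232.
Length 3: A₁..A₃: k=1: 0+11016+24·27·17=22032; k=2: 15552+0+24·24·17=25344 → min 22032 | A₂..A₄: k=2: 0+816+27·24·2=2112; k=3: 11016+0+27·17·2=11934 → min 2112 | A₃..A₅: k=3: 0+952+24·17·28=12376; k=4: 816+0+24·2·28=2160 → min 2160 | A₄..A₆: k=4: 0+1232+17·2·22=1980; k=5: 952+0+17·28·22=11424 → min 1980.
Length 4: A₁..A₄: k=1: 0+2112+24·27·2=3408; k=2: 15552+816+24·24·2=17520; k=3: 22032+0+24·17·2=22848 → min 3408 | A₂..A₅: k=2: 0+2160+27·24·28=20304; k=3: 11016+952+27·17·28=24820; k=4: 2112+0+27·2·28=3624 → min 3624 | A₃..A₆: k=3: 0+1980+24·17·22=10956; k=4: 816+1232+24·2·22=3104; k=5: 2160+0+24·28·22=16944 → min 3104.
Length 5: A₁..A₅: k=1: 0+3624+24·27·28=21768; k=2: 15552+2160+24·24·28=33840; k=3: 22032+952+24·17·28=34408; k=4: 3408+0+24·2·28=4752 → min 4752 | A₂..A₆: k=2: 0+3104+27·24·22=17360; k=3: 11016+1980+27·17·22=23094; k=4: 2112+1232+27·2·22=4532; k=5: 3624+0+27·28·22=20256 → min 4532.
Length 6: A₁..A₆: k=1: 0+4532+24·27·22=18788; k=2: 15552+3104+24·24·22=31328; k=3: 22032+1980+24·17·22=32988; k=4: 3408+1232+24·2·22=5696; k=5: 4752+0+24·28·22=19536 → min 5696.
Optimal order: ((A₁ (A₂ (A₃ A₄))) (A₅ A₆)) with cost 5696.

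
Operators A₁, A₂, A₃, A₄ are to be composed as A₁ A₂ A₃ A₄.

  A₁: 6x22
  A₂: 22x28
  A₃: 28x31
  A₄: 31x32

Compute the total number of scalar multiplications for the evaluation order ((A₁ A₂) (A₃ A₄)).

36848

(A₁ A₂): 6×22 by 22×28 → 6×28, cost 6·22·28 = 3696
(A₃ A₄): 28×31 by 31×32 → 28×32, cost 28·31·32 = 27776
((A₁ A₂) (A₃ A₄)): 6×28 by 28×32 → 6×32, cost 6·28·32 = 5376; cumulative 36848
Total: 36848 scalar multiplications.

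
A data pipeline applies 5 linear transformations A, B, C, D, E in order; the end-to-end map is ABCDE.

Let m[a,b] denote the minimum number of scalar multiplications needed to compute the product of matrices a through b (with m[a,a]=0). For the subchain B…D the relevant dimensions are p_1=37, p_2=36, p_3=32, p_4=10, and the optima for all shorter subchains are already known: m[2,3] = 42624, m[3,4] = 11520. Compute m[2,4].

24840

m[2,4] = min over k∈[2,3] of m[2,k]+m[k+1,4]+p_{1}·p_k·p_{4}.
k=2: 0 + 11520 + 37·36·10 = 24840; k=3: 42624 + 0 + 37·32·10 = 54464.
Minimum: 24840 at k=2.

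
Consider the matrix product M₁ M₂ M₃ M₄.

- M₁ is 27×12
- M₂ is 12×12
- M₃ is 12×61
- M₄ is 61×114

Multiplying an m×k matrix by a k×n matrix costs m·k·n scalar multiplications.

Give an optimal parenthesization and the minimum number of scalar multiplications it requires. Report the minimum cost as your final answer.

124272

Adjacent pairs: M₁M₂ = 27·12·12 = 3888; M₂M₃ = 12·12·61 = 8784; M₃M₄ = 12·61·114 = 83448.
Length 3: M₁..M₃: k=1: 0+8784+27·12·61=28548; k=2: 3888+0+27·12·61=23652 → min 23652 | M₂..M₄: k=2: 0+83448+12·12·114=99864; k=3: 8784+0+12·61·114=92232 → min 92232.
Length 4: M₁..M₄: k=1: 0+92232+27·12·114=129168; k=2: 3888+83448+27·12·114=124272; k=3: 23652+0+27·61·114=211410 → min 124272.
Optimal parenthesization: ((M₁ M₂) (M₃ M₄)) with cost 124272.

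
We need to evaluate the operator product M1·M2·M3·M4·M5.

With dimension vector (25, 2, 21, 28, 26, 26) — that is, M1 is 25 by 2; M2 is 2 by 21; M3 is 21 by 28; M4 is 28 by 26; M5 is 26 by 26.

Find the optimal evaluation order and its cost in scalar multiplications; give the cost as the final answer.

Adjacent pairs: M1M2 = 25·2·21 = 1050; M2M3 = 2·21·28 = 1176; M3M4 = 21·28·26 = 15288; M4M5 = 28·26·26 = 18928.
Length 3: M1..M3: k=1: 0+1176+25·2·28=2576; k=2: 1050+0+25·21·28=15750 → min 2576 | M2..M4: k=2: 0+15288+2·21·26=16380; k=3: 1176+0+2·28·26=2632 → min 2632 | M3..M5: k=3: 0+18928+21·28·26=34216; k=4: 15288+0+21·26·26=29484 → min 29484.
Length 4: M1..M4: k=1: 0+2632+25·2·26=3932; k=2: 1050+15288+25·21·26=29988; k=3: 2576+0+25·28·26=20776 → min 3932 | M2..M5: k=2: 0+29484+2·21·26=30576; k=3: 1176+18928+2·28·26=21560; k=4: 2632+0+2·26·26=3984 → min 3984.
Length 5: M1..M5: k=1: 0+3984+25·2·26=5284; k=2: 1050+29484+25·21·26=44184; k=3: 2576+18928+25·28·26=39704; k=4: 3932+0+25·26·26=20832 → min 5284.
Optimal parenthesization: (M1·(((M2·M3)·M4)·M5)) with cost 5284.

5284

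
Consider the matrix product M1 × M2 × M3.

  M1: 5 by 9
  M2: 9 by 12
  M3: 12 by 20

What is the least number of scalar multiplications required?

Order (M1 × (M2 × M3)): (M2 × M3): 9×12 by 12×20 → 9×20, cost 9·12·20 = 2160; (M1 × (M2 × M3)): 5×9 by 9×20 → 5×20, cost 5·9·20 = 900; cumulative 3060. Total 3060.
Order ((M1 × M2) × M3): (M1 × M2): 5×9 by 9×12 → 5×12, cost 5·9·12 = 540; ((M1 × M2) × M3): 5×12 by 12×20 → 5×20, cost 5·12·20 = 1200; cumulative 1740. Total 1740.
Minimum: 1740.

1740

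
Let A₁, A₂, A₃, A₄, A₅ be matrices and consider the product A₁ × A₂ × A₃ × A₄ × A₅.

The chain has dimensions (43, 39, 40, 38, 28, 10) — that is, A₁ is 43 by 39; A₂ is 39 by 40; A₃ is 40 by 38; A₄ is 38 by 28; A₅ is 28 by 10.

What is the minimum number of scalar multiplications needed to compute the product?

58210

Adjacent pairs: A₁A₂ = 43·39·40 = 67080; A₂A₃ = 39·40·38 = 59280; A₃A₄ = 40·38·28 = 42560; A₄A₅ = 38·28·10 = 10640.
Length 3: A₁..A₃: k=1: 0+59280+43·39·38=123006; k=2: 67080+0+43·40·38=132440 → min 123006 | A₂..A₄: k=2: 0+42560+39·40·28=86240; k=3: 59280+0+39·38·28=100776 → min 86240 | A₃..A₅: k=3: 0+10640+40·38·10=25840; k=4: 42560+0+40·28·10=53760 → min 25840.
Length 4: A₁..A₄: k=1: 0+86240+43·39·28=133196; k=2: 67080+42560+43·40·28=157800; k=3: 123006+0+43·38·28=168758 → min 133196 | A₂..A₅: k=2: 0+25840+39·40·10=41440; k=3: 59280+10640+39·38·10=84740; k=4: 86240+0+39·28·10=97160 → min 41440.
Length 5: A₁..A₅: k=1: 0+41440+43·39·10=58210; k=2: 67080+25840+43·40·10=110120; k=3: 123006+10640+43·38·10=149986; k=4: 133196+0+43·28·10=145236 → min 58210.
Optimal order: (A₁ × (A₂ × (A₃ × (A₄ × A₅)))) with cost 58210.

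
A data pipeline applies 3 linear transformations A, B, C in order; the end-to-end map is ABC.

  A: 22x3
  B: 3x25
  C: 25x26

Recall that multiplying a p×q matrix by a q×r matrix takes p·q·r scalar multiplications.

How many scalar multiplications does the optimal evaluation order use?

3666

Order (A(BC)): (BC): 3×25 by 25×26 → 3×26, cost 3·25·26 = 1950; (A(BC)): 22×3 by 3×26 → 22×26, cost 22·3·26 = 1716; cumulative 3666. Total 3666.
Order ((AB)C): (AB): 22×3 by 3×25 → 22×25, cost 22·3·25 = 1650; ((AB)C): 22×25 by 25×26 → 22×26, cost 22·25·26 = 14300; cumulative 15950. Total 15950.
Minimum: 3666.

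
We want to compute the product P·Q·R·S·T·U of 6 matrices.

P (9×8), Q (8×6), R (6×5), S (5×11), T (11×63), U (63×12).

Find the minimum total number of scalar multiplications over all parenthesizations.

8385

Adjacent pairs: PQ = 9·8·6 = 432; QR = 8·6·5 = 240; RS = 6·5·11 = 330; ST = 5·11·63 = 3465; TU = 11·63·12 = 8316.
Length 3: P..R: k=1: 0+240+9·8·5=600; k=2: 432+0+9·6·5=702 → min 600 | Q..S: k=2: 0+330+8·6·11=858; k=3: 240+0+8·5·11=680 → min 680 | R..T: k=3: 0+3465+6·5·63=5355; k=4: 330+0+6·11·63=4488 → min 4488 | S..U: k=4: 0+8316+5·11·12=8976; k=5: 3465+0+5·63·12=7245 → min 7245.
Length 4: P..S: k=1: 0+680+9·8·11=1472; k=2: 432+330+9·6·11=1356; k=3: 600+0+9·5·11=1095 → min 1095 | Q..T: k=2: 0+4488+8·6·63=7512; k=3: 240+3465+8·5·63=6225; k=4: 680+0+8·11·63=6224 → min 6224 | R..U: k=3: 0+7245+6·5·12=7605; k=4: 330+8316+6·11·12=9438; k=5: 4488+0+6·63·12=9024 → min 7605.
Length 5: P..T: k=1: 0+6224+9·8·63=10760; k=2: 432+4488+9·6·63=8322; k=3: 600+3465+9·5·63=6900; k=4: 1095+0+9·11·63=7332 → min 6900 | Q..U: k=2: 0+7605+8·6·12=8181; k=3: 240+7245+8·5·12=7965; k=4: 680+8316+8·11·12=10052; k=5: 6224+0+8·63·12=12272 → min 7965.
Length 6: P..U: k=1: 0+7965+9·8·12=8829; k=2: 432+7605+9·6·12=8685; k=3: 600+7245+9·5·12=8385; k=4: 1095+8316+9·11·12=10599; k=5: 6900+0+9·63·12=13704 → min 8385.
Optimal order: ((P·(Q·R))·((S·T)·U)) with cost 8385.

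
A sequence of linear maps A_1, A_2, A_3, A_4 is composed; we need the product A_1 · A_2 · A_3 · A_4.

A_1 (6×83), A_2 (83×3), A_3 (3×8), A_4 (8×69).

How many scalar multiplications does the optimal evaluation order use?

4392

Adjacent pairs: A_1A_2 = 6·83·3 = 1494; A_2A_3 = 83·3·8 = 1992; A_3A_4 = 3·8·69 = 1656.
Length 3: A_1..A_3: k=1: 0+1992+6·83·8=5976; k=2: 1494+0+6·3·8=1638 → min 1638 | A_2..A_4: k=2: 0+1656+83·3·69=18837; k=3: 1992+0+83·8·69=47808 → min 18837.
Length 4: A_1..A_4: k=1: 0+18837+6·83·69=53199; k=2: 1494+1656+6·3·69=4392; k=3: 1638+0+6·8·69=4950 → min 4392.
Optimal order: ((A_1 · A_2) · (A_3 · A_4)) with cost 4392.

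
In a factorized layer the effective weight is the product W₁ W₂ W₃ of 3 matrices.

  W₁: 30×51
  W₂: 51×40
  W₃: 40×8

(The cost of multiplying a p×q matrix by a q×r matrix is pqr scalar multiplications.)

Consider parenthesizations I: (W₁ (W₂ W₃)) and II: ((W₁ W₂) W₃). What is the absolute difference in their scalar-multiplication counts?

42240

Order I = (W₁ (W₂ W₃)): (W₂ W₃): 51×40 by 40×8 → 51×8, cost 51·40·8 = 16320; (W₁ (W₂ W₃)): 30×51 by 51×8 → 30×8, cost 30·51·8 = 12240; cumulative 28560. Total 28560.
Order II = ((W₁ W₂) W₃): (W₁ W₂): 30×51 by 51×40 → 30×40, cost 30·51·40 = 61200; ((W₁ W₂) W₃): 30×40 by 40×8 → 30×8, cost 30·40·8 = 9600; cumulative 70800. Total 70800.
Difference: |28560 − 70800| = 42240.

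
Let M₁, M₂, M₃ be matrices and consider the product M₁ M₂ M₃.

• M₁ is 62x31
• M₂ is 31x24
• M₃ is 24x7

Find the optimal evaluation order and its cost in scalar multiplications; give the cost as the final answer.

18662

(M₁ (M₂ M₃)): cost 18662.
((M₁ M₂) M₃): cost 56544.
Optimal: (M₁ (M₂ M₃)) with cost 18662.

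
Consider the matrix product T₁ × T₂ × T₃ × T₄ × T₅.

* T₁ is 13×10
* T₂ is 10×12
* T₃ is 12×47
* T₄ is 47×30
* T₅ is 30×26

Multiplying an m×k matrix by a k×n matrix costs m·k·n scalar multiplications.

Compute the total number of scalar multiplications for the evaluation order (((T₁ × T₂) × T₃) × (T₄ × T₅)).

(T₁ × T₂): 13×10 by 10×12 → 13×12, cost 13·10·12 = 1560
((T₁ × T₂) × T₃): 13×12 by 12×47 → 13×47, cost 13·12·47 = 7332; cumulative 8892
(T₄ × T₅): 47×30 by 30×26 → 47×26, cost 47·30·26 = 36660
(((T₁ × T₂) × T₃) × (T₄ × T₅)): 13×47 by 47×26 → 13×26, cost 13·47·26 = 15886; cumulative 61438
Total: 61438 scalar multiplications.

61438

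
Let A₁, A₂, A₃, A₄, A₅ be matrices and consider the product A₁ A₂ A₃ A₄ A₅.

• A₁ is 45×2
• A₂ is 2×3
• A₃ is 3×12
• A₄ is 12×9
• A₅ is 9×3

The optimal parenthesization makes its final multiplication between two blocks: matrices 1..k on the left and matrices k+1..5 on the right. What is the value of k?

1

Adjacent pairs: A₁A₂ = 45·2·3 = 270; A₂A₃ = 2·3·12 = 72; A₃A₄ = 3·12·9 = 324; A₄A₅ = 12·9·3 = 324.
Length 3: A₁..A₃: k=1: 0+72+45·2·12=1152; k=2: 270+0+45·3·12=1890 → min 1152 | A₂..A₄: k=2: 0+324+2·3·9=378; k=3: 72+0+2·12·9=288 → min 288 | A₃..A₅: k=3: 0+324+3·12·3=432; k=4: 324+0+3·9·3=405 → min 405.
Length 4: A₁..A₄: k=1: 0+288+45·2·9=1098; k=2: 270+324+45·3·9=1809; k=3: 1152+0+45·12·9=6012 → min 1098 | A₂..A₅: k=2: 0+405+2·3·3=423; k=3: 72+324+2·12·3=468; k=4: 288+0+2·9·3=342 → min 342.
Top-level splits: k=1: (A₁..A₁)·(A₂..A₅) → 0+342+45·2·3 = 612; k=2: (A₁..A₂)·(A₃..A₅) → 270+405+45·3·3 = 1080; k=3: (A₁..A₃)·(A₄..A₅) → 1152+324+45·12·3 = 3096; k=4: (A₁..A₄)·(A₅..A₅) → 1098+0+45·9·3 = 2313.
Best split is after A₁, i.e. k = 1.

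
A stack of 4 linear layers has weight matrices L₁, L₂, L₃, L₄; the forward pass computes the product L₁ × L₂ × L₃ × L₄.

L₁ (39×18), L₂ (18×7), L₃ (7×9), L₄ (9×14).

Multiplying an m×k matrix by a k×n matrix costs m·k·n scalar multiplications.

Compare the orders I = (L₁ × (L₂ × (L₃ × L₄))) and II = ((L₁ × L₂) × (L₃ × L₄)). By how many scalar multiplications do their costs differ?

Order I = (L₁ × (L₂ × (L₃ × L₄))): (L₃ × L₄): 7×9 by 9×14 → 7×14, cost 7·9·14 = 882; (L₂ × (L₃ × L₄)): 18×7 by 7×14 → 18×14, cost 18·7·14 = 1764; cumulative 2646; (L₁ × (L₂ × (L₃ × L₄))): 39×18 by 18×14 → 39×14, cost 39·18·14 = 9828; cumulative 12474. Total 12474.
Order II = ((L₁ × L₂) × (L₃ × L₄)): (L₁ × L₂): 39×18 by 18×7 → 39×7, cost 39·18·7 = 4914; (L₃ × L₄): 7×9 by 9×14 → 7×14, cost 7·9·14 = 882; ((L₁ × L₂) × (L₃ × L₄)): 39×7 by 7×14 → 39×14, cost 39·7·14 = 3822; cumulative 9618. Total 9618.
Difference: |12474 − 9618| = 2856.

2856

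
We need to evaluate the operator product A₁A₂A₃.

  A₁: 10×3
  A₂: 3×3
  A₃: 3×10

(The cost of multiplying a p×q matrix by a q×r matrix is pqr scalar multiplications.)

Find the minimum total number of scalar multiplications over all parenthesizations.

Order (A₁(A₂A₃)): (A₂A₃): 3×3 by 3×10 → 3×10, cost 3·3·10 = 90; (A₁(A₂A₃)): 10×3 by 3×10 → 10×10, cost 10·3·10 = 300; cumulative 390. Total 390.
Order ((A₁A₂)A₃): (A₁A₂): 10×3 by 3×3 → 10×3, cost 10·3·3 = 90; ((A₁A₂)A₃): 10×3 by 3×10 → 10×10, cost 10·3·10 = 300; cumulative 390. Total 390.
Minimum: 390.

390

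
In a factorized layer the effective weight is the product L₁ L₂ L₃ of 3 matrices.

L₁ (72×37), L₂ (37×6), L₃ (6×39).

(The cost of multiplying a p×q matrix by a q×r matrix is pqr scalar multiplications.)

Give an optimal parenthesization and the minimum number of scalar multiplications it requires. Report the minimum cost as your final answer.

(L₁ (L₂ L₃)): cost 112554.
((L₁ L₂) L₃): cost 32832.
Optimal: ((L₁ L₂) L₃) with cost 32832.

32832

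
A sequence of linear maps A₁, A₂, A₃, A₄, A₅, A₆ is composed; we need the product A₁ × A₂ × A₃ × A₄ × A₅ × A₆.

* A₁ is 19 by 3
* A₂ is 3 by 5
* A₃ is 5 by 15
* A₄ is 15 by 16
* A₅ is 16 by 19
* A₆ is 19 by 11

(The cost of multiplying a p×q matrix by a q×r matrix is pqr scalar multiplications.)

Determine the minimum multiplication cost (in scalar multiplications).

3111

Adjacent pairs: A₁A₂ = 19·3·5 = 285; A₂A₃ = 3·5·15 = 225; A₃A₄ = 5·15·16 = 1200; A₄A₅ = 15·16·19 = 4560; A₅A₆ = 16·19·11 = 3344.
Length 3: A₁..A₃: k=1: 0+225+19·3·15=1080; k=2: 285+0+19·5·15=1710 → min 1080 | A₂..A₄: k=2: 0+1200+3·5·16=1440; k=3: 225+0+3·15·16=945 → min 945 | A₃..A₅: k=3: 0+4560+5·15·19=5985; k=4: 1200+0+5·16·19=2720 → min 2720 | A₄..A₆: k=4: 0+3344+15·16·11=5984; k=5: 4560+0+15·19·11=7695 → min 5984.
Length 4: A₁..A₄: k=1: 0+945+19·3·16=1857; k=2: 285+1200+19·5·16=3005; k=3: 1080+0+19·15·16=5640 → min 1857 | A₂..A₅: k=2: 0+2720+3·5·19=3005; k=3: 225+4560+3·15·19=5640; k=4: 945+0+3·16·19=1857 → min 1857 | A₃..A₆: k=3: 0+5984+5·15·11=6809; k=4: 1200+3344+5·16·11=5424; k=5: 2720+0+5·19·11=3765 → min 3765.
Length 5: A₁..A₅: k=1: 0+1857+19·3·19=2940; k=2: 285+2720+19·5·19=4810; k=3: 1080+4560+19·15·19=11055; k=4: 1857+0+19·16·19=7633 → min 2940 | A₂..A₆: k=2: 0+3765+3·5·11=3930; k=3: 225+5984+3·15·11=6704; k=4: 945+3344+3·16·11=4817; k=5: 1857+0+3·19·11=2484 → min 2484.
Length 6: A₁..A₆: k=1: 0+2484+19·3·11=3111; k=2: 285+3765+19·5·11=5095; k=3: 1080+5984+19·15·11=10199; k=4: 1857+3344+19·16·11=8545; k=5: 2940+0+19·19·11=6911 → min 3111.
Optimal order: (A₁ × ((((A₂ × A₃) × A₄) × A₅) × A₆)) with cost 3111.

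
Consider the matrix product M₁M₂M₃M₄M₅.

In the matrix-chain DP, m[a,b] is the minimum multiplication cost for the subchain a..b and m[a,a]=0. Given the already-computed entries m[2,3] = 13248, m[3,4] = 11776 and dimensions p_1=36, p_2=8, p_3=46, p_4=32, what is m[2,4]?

20992

m[2,4] = min over k∈[2,3] of m[2,k]+m[k+1,4]+p_{1}·p_k·p_{4}.
k=2: 0 + 11776 + 36·8·32 = 20992; k=3: 13248 + 0 + 36·46·32 = 66240.
Minimum: 20992 at k=2.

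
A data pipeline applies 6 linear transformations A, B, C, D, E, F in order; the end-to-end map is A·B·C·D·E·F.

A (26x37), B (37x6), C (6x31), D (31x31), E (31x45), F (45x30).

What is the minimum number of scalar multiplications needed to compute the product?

Adjacent pairs: AB = 26·37·6 = 5772; BC = 37·6·31 = 6882; CD = 6·31·31 = 5766; DE = 31·31·45 = 43245; EF = 31·45·30 = 41850.
Length 3: A..C: k=1: 0+6882+26·37·31=36704; k=2: 5772+0+26·6·31=10608 → min 10608 | B..D: k=2: 0+5766+37·6·31=12648; k=3: 6882+0+37·31·31=42439 → min 12648 | C..E: k=3: 0+43245+6·31·45=51615; k=4: 5766+0+6·31·45=14136 → min 14136 | D..F: k=4: 0+41850+31·31·30=70680; k=5: 43245+0+31·45·30=85095 → min 70680.
Length 4: A..D: k=1: 0+12648+26·37·31=42470; k=2: 5772+5766+26·6·31=16374; k=3: 10608+0+26·31·31=35594 → min 16374 | B..E: k=2: 0+14136+37·6·45=24126; k=3: 6882+43245+37·31·45=101742; k=4: 12648+0+37·31·45=64263 → min 24126 | C..F: k=3: 0+70680+6·31·30=76260; k=4: 5766+41850+6·31·30=53196; k=5: 14136+0+6·45·30=22236 → min 22236.
Length 5: A..E: k=1: 0+24126+26·37·45=67416; k=2: 5772+14136+26·6·45=26928; k=3: 10608+43245+26·31·45=90123; k=4: 16374+0+26·31·45=52644 → min 26928 | B..F: k=2: 0+22236+37·6·30=28896; k=3: 6882+70680+37·31·30=111972; k=4: 12648+41850+37·31·30=88908; k=5: 24126+0+37·45·30=74076 → min 28896.
Length 6: A..F: k=1: 0+28896+26·37·30=57756; k=2: 5772+22236+26·6·30=32688; k=3: 10608+70680+26·31·30=105468; k=4: 16374+41850+26·31·30=82404; k=5: 26928+0+26·45·30=62028 → min 32688.
Optimal order: ((A·B)·(((C·D)·E)·F)) with cost 32688.

32688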